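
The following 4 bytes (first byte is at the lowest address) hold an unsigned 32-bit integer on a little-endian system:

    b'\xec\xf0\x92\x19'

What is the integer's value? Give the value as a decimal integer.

429060332

In little-endian order the low byte comes first in memory.
Reassemble most-significant byte first: 19 92 F0 EC → 0x1992F0EC.
0x1992F0EC = 429060332.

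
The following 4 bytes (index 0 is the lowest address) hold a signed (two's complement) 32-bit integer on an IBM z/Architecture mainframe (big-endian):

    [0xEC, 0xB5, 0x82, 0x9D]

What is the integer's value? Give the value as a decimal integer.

In big-endian order the high byte comes first in memory.
The bytes are already most-significant first: 0xECB5829D.
Top bit is set, so as a signed 32-bit value this is 0xECB5829D − 2^32 = -323648867.

-323648867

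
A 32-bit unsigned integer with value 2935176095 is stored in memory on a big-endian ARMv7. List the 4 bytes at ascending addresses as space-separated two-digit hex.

AE F3 3B 9F

2935176095 in hexadecimal, padded to 32 bits, is 0xAEF33B9F.
Split into bytes (most-significant first): AE F3 3B 9F.
In big-endian order the high byte comes first in memory.
So the memory order matches the most-significant-first order: AE F3 3B 9F.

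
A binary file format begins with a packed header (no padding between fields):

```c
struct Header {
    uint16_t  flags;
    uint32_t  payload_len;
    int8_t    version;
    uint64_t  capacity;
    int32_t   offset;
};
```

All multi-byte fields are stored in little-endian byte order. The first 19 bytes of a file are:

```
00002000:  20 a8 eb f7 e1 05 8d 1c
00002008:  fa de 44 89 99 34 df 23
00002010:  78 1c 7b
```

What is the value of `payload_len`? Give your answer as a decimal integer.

98695147

`payload_len` follows `flags` (2 bytes), so it starts at byte offset 2 and occupies 4 bytes.
Bytes at offsets 2..5: EB F7 E1 05.
Little-endian stores the least-significant byte at the lowest address.
Reassemble most-significant byte first: 05 E1 F7 EB → 0x05E1F7EB.
0x05E1F7EB = 98695147.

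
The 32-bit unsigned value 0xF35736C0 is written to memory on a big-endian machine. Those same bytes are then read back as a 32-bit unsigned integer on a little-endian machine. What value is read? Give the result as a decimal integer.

Stored big-endian, the bytes at ascending addresses are F3 57 36 C0.
Read back as little-endian, the first byte is least significant, giving 0xC03657F3.
0xC03657F3 = 3224786931.

3224786931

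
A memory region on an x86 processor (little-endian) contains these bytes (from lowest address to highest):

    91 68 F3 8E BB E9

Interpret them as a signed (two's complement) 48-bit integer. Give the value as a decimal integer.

Little-endian stores the least-significant byte at the lowest address.
Reassemble most-significant byte first: E9 BB 8E F3 68 91 → 0xE9BB8EF36891.
Top bit is set, so as a signed 48-bit value this is 0xE9BB8EF36891 − 2^48 = -24483210237807.

-24483210237807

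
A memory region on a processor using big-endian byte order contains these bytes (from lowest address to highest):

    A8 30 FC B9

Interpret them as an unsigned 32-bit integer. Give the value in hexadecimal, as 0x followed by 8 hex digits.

Big-endian stores the most-significant byte at the lowest address.
The bytes are already most-significant first: 0xA830FCB9.

0xA830FCB9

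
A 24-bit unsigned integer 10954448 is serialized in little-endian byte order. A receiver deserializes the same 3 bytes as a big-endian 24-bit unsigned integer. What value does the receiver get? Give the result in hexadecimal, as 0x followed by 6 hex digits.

10954448 in 24-bit hexadecimal is 0xA726D0.
Stored little-endian, the bytes at ascending addresses are D0 26 A7.
Read back as big-endian, the last byte is least significant, giving 0xD026A7.

0xD026A7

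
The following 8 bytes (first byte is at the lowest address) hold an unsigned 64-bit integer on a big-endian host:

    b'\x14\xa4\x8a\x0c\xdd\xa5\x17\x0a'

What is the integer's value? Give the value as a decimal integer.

1487465564801931018

Big-endian: lowest address holds the most-significant byte.
The bytes are already most-significant first: 0x14A48A0CDDA5170A.
0x14A48A0CDDA5170A = 1487465564801931018.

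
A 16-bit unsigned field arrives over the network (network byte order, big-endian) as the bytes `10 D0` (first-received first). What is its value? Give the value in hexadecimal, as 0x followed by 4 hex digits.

Big-endian: lowest address holds the most-significant byte.
The bytes are already most-significant first: 0x10D0.

0x10D0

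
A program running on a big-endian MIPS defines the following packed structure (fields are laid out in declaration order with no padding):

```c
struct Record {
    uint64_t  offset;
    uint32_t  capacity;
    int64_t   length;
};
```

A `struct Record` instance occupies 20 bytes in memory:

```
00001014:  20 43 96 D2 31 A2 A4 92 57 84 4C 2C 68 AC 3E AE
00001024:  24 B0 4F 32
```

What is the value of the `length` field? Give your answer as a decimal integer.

`length` follows `offset` (8 B), `capacity` (4 B), so it starts at offset 8 + 4 = 12 and occupies 8 bytes.
Bytes at offsets 12..19: 68 AC 3E AE 24 B0 4F 32.
Big-endian: lowest address holds the most-significant byte.
The bytes are already most-significant first: 0x68AC3EAE24B04F32.
0x68AC3EAE24B04F32 = 7542472393599504178.

7542472393599504178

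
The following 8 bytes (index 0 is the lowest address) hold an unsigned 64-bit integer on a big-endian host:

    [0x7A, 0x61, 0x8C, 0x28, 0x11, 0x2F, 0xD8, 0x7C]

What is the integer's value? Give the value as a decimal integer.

In big-endian order the high byte comes first in memory.
The bytes are already most-significant first: 0x7A618C28112FD87C.
0x7A618C28112FD87C = 8818483649083070588.

8818483649083070588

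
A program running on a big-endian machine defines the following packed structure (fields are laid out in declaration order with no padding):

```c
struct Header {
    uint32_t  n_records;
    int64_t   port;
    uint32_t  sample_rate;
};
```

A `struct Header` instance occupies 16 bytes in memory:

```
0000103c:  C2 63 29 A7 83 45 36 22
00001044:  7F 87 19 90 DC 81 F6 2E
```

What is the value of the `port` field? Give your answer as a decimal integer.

`port` follows `n_records` (4 bytes), so it starts at byte offset 4 and occupies 8 bytes.
Bytes at offsets 4..11: 83 45 36 22 7F 87 19 90.
Big-endian: lowest address holds the most-significant byte.
The bytes are already most-significant first: 0x834536227F871990.
Top bit is set, so as a signed 64-bit value this is 0x834536227F871990 − 2^64 = -8987717959551608432.

-8987717959551608432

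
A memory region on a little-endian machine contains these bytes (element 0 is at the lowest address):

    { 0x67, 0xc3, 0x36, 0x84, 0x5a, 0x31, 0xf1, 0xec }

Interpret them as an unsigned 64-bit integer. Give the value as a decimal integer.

17073481927173260135

Little-endian: lowest address holds the least-significant byte.
Reassemble most-significant byte first: EC F1 31 5A 84 36 C3 67 → 0xECF1315A8436C367.
0xECF1315A8436C367 = 17073481927173260135.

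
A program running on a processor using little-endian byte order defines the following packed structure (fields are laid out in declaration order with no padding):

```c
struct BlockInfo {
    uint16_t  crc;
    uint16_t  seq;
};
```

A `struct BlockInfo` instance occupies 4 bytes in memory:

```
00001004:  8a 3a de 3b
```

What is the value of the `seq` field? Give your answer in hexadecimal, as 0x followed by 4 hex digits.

`seq` follows `crc` (2 bytes), so it starts at byte offset 2 and occupies 2 bytes.
Bytes at offsets 2..3: DE 3B.
Little-endian: lowest address holds the least-significant byte.
Reassemble most-significant byte first: 3B DE → 0x3BDE.

0x3BDE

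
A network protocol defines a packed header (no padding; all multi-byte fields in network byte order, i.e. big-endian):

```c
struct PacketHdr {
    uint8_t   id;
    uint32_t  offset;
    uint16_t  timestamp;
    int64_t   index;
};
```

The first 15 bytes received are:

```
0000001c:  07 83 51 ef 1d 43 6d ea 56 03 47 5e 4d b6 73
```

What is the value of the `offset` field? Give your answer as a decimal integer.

2203184925

`offset` follows `id` (1 byte), so it starts at byte offset 1 and occupies 4 bytes.
Bytes at offsets 1..4: 83 51 EF 1D.
Big-endian stores the most-significant byte at the lowest address.
The bytes are already most-significant first: 0x8351EF1D.
0x8351EF1D = 2203184925.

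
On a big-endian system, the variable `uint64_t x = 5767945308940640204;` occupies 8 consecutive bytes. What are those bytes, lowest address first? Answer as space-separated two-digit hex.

50 0B DB B2 D7 49 9F CC

5767945308940640204 in hexadecimal, padded to 64 bits, is 0x500BDBB2D7499FCC.
Split into bytes (most-significant first): 50 0B DB B2 D7 49 9F CC.
Big-endian stores the most-significant byte at the lowest address.
So the memory order matches the most-significant-first order: 50 0B DB B2 D7 49 9F CC.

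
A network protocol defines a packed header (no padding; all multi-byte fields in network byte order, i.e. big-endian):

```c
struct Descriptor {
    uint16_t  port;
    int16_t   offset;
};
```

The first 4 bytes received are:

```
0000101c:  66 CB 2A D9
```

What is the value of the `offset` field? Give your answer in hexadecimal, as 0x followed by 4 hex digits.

0x2AD9

`offset` follows `port` (2 bytes), so it starts at byte offset 2 and occupies 2 bytes.
Bytes at offsets 2..3: 2A D9.
In big-endian order the high byte comes first in memory.
The bytes are already most-significant first: 0x2AD9.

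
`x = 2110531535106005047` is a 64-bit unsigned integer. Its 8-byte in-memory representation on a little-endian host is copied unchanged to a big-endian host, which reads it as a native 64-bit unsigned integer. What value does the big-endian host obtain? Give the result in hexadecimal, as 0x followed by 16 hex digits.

0x37D840C53F1D4A1D

2110531535106005047 in 64-bit hexadecimal is 0x1D4A1D3FC540D837.
Stored little-endian, the bytes at ascending addresses are 37 D8 40 C5 3F 1D 4A 1D.
Read back as big-endian, the last byte is least significant, giving 0x37D840C53F1D4A1D.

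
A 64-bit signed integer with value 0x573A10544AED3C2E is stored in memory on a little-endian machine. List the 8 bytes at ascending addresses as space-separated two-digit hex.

Split into bytes (most-significant first): 57 3A 10 54 4A ED 3C 2E.
In little-endian order the low byte comes first in memory.
So at ascending addresses the bytes are 2E 3C ED 4A 54 10 3A 57.

2E 3C ED 4A 54 10 3A 57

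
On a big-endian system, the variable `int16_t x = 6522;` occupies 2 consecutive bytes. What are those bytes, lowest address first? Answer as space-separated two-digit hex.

19 7A

6522 in hexadecimal, padded to 16 bits, is 0x197A.
Split into bytes (most-significant first): 19 7A.
In big-endian order the high byte comes first in memory.
So the memory order matches the most-significant-first order: 19 7A.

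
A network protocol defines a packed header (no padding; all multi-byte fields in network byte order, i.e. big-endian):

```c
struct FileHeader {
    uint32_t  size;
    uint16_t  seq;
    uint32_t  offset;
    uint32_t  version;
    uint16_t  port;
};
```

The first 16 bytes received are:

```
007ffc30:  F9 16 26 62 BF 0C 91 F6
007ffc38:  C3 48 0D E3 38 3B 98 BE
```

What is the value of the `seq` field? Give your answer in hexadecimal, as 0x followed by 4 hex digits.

`seq` follows `size` (4 bytes), so it starts at byte offset 4 and occupies 2 bytes.
Bytes at offsets 4..5: BF 0C.
Big-endian: lowest address holds the most-significant byte.
The bytes are already most-significant first: 0xBF0C.

0xBF0C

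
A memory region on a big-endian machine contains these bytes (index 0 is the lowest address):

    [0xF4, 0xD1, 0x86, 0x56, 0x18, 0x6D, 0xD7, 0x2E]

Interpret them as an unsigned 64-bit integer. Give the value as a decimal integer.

In big-endian order the high byte comes first in memory.
The bytes are already most-significant first: 0xF4D18656186DD72E.
0xF4D18656186DD72E = 17641028919722104622.

17641028919722104622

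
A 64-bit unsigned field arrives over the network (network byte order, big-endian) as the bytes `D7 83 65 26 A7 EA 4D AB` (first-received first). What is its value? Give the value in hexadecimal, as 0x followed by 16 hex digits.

In big-endian order the high byte comes first in memory.
The bytes are already most-significant first: 0xD7836526A7EA4DAB.

0xD7836526A7EA4DAB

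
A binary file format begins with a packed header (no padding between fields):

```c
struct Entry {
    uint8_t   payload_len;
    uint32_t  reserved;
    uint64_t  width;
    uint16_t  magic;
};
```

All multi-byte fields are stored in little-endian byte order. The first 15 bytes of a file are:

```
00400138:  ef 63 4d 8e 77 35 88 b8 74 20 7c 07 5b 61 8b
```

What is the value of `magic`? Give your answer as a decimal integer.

35681

`magic` follows `payload_len` (1 B), `reserved` (4 B), `width` (8 B), so it starts at offset 1 + 4 + 8 = 13 and occupies 2 bytes.
Bytes at offsets 13..14: 61 8B.
In little-endian order the low byte comes first in memory.
Reassemble most-significant byte first: 8B 61 → 0x8B61.
0x8B61 = 35681.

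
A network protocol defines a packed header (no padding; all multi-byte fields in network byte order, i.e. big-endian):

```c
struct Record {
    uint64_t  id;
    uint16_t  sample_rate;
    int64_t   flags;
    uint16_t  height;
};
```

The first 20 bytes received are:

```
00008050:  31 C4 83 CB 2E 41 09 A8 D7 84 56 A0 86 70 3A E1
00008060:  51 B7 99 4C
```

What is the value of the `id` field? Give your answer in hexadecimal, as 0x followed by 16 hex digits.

`id` is the first field, at byte offset 0, occupying 8 bytes.
Bytes at offsets 0..7: 31 C4 83 CB 2E 41 09 A8.
Big-endian: lowest address holds the most-significant byte.
The bytes are already most-significant first: 0x31C483CB2E4109A8.

0x31C483CB2E4109A8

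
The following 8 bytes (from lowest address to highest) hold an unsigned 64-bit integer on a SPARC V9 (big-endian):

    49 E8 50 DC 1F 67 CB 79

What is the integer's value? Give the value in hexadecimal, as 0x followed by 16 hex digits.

0x49E850DC1F67CB79

In big-endian order the high byte comes first in memory.
The bytes are already most-significant first: 0x49E850DC1F67CB79.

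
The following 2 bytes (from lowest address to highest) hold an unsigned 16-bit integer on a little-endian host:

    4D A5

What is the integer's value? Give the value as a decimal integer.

In little-endian order the low byte comes first in memory.
Reassemble most-significant byte first: A5 4D → 0xA54D.
0xA54D = 42317.

42317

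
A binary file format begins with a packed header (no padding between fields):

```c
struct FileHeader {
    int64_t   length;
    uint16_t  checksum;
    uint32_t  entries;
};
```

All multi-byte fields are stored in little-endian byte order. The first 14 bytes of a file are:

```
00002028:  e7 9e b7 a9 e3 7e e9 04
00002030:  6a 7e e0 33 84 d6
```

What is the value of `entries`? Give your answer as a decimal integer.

3598988256

`entries` follows `length` (8 B), `checksum` (2 B), so it starts at offset 8 + 2 = 10 and occupies 4 bytes.
Bytes at offsets 10..13: E0 33 84 D6.
In little-endian order the low byte comes first in memory.
Reassemble most-significant byte first: D6 84 33 E0 → 0xD68433E0.
0xD68433E0 = 3598988256.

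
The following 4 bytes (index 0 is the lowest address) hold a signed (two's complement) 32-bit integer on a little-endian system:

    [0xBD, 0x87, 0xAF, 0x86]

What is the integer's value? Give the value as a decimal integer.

Little-endian stores the least-significant byte at the lowest address.
Reassemble most-significant byte first: 86 AF 87 BD → 0x86AF87BD.
Top bit is set, so as a signed 32-bit value this is 0x86AF87BD − 2^32 = -2035316803.

-2035316803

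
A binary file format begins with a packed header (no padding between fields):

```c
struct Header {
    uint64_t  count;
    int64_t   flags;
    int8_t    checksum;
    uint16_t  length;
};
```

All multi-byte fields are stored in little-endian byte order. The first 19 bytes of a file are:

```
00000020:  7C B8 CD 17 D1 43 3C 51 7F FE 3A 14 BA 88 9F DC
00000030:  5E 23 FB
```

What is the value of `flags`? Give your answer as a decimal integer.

-2549168531283706241

`flags` follows `count` (8 bytes), so it starts at byte offset 8 and occupies 8 bytes.
Bytes at offsets 8..15: 7F FE 3A 14 BA 88 9F DC.
In little-endian order the low byte comes first in memory.
Reassemble most-significant byte first: DC 9F 88 BA 14 3A FE 7F → 0xDC9F88BA143AFE7F.
Top bit is set, so as a signed 64-bit value this is 0xDC9F88BA143AFE7F − 2^64 = -2549168531283706241.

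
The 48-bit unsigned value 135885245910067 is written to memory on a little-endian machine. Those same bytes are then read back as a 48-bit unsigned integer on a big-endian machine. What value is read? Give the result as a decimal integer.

56130126452347

135885245910067 in 48-bit hexadecimal is 0x7B963FD00C33.
Stored little-endian, the bytes at ascending addresses are 33 0C D0 3F 96 7B.
Read back as big-endian, the last byte is least significant, giving 0x330CD03F967B.
0x330CD03F967B = 56130126452347.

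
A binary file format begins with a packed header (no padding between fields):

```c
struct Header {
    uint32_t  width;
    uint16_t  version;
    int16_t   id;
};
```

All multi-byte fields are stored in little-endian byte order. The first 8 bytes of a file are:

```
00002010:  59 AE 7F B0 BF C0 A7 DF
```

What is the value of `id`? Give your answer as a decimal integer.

-8281

`id` follows `width` (4 B), `version` (2 B), so it starts at offset 4 + 2 = 6 and occupies 2 bytes.
Bytes at offsets 6..7: A7 DF.
In little-endian order the low byte comes first in memory.
Reassemble most-significant byte first: DF A7 → 0xDFA7.
Top bit is set, so as a signed 16-bit value this is 0xDFA7 − 2^16 = -8281.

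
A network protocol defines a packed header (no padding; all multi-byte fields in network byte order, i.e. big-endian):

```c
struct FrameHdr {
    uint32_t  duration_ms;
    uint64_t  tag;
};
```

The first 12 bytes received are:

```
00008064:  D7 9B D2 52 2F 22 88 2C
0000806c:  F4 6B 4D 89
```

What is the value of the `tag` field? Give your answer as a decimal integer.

`tag` follows `duration_ms` (4 bytes), so it starts at byte offset 4 and occupies 8 bytes.
Bytes at offsets 4..11: 2F 22 88 2C F4 6B 4D 89.
Big-endian: lowest address holds the most-significant byte.
The bytes are already most-significant first: 0x2F22882CF46B4D89.
0x2F22882CF46B4D89 = 3396426795651386761.

3396426795651386761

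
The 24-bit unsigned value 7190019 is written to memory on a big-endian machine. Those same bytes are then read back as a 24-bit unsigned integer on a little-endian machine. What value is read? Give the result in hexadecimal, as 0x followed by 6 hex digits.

0x03B66D

7190019 in 24-bit hexadecimal is 0x6DB603.
Stored big-endian, the bytes at ascending addresses are 6D B6 03.
Read back as little-endian, the first byte is least significant, giving 0x03B66D.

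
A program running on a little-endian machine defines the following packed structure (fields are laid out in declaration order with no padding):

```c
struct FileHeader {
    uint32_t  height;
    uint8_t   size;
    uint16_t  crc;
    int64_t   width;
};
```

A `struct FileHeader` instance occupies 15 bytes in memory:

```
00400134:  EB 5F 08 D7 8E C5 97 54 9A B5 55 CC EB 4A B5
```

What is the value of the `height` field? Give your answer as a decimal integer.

3607650283

`height` is the first field, at byte offset 0, occupying 4 bytes.
Bytes at offsets 0..3: EB 5F 08 D7.
In little-endian order the low byte comes first in memory.
Reassemble most-significant byte first: D7 08 5F EB → 0xD7085FEB.
0xD7085FEB = 3607650283.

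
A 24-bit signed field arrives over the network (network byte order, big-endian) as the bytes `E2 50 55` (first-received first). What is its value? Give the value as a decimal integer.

-1945515

Big-endian stores the most-significant byte at the lowest address.
The bytes are already most-significant first: 0xE25055.
Top bit is set, so as a signed 24-bit value this is 0xE25055 − 2^24 = -1945515.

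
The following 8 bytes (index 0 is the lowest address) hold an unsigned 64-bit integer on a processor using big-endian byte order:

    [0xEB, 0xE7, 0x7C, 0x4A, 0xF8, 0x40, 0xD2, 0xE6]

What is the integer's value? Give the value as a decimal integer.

16998691979967648486

In big-endian order the high byte comes first in memory.
The bytes are already most-significant first: 0xEBE77C4AF840D2E6.
0xEBE77C4AF840D2E6 = 16998691979967648486.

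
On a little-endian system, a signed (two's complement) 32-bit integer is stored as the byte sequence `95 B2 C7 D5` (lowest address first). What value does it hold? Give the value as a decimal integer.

Little-endian stores the least-significant byte at the lowest address.
Reassemble most-significant byte first: D5 C7 B2 95 → 0xD5C7B295.
Top bit is set, so as a signed 32-bit value this is 0xD5C7B295 − 2^32 = -708332907.

-708332907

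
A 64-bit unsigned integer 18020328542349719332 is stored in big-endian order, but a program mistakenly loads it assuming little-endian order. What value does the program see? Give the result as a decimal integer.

2627734239492249082

18020328542349719332 in 64-bit hexadecimal is 0xFA1511555E967724.
Stored big-endian, the bytes at ascending addresses are FA 15 11 55 5E 96 77 24.
Read back as little-endian, the first byte is least significant, giving 0x2477965E551115FA.
0x2477965E551115FA = 2627734239492249082.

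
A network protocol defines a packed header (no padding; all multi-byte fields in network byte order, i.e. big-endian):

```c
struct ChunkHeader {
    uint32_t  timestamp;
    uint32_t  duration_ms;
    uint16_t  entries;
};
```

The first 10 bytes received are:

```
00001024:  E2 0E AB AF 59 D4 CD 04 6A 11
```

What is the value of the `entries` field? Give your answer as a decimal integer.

`entries` follows `timestamp` (4 B), `duration_ms` (4 B), so it starts at offset 4 + 4 = 8 and occupies 2 bytes.
Bytes at offsets 8..9: 6A 11.
Big-endian stores the most-significant byte at the lowest address.
The bytes are already most-significant first: 0x6A11.
0x6A11 = 27153.

27153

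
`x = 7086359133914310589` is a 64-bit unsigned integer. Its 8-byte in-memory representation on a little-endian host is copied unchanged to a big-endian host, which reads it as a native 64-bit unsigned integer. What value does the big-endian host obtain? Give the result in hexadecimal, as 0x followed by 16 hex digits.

0xBDA7CE4F16CE5762

7086359133914310589 in 64-bit hexadecimal is 0x6257CE164FCEA7BD.
Stored little-endian, the bytes at ascending addresses are BD A7 CE 4F 16 CE 57 62.
Read back as big-endian, the last byte is least significant, giving 0xBDA7CE4F16CE5762.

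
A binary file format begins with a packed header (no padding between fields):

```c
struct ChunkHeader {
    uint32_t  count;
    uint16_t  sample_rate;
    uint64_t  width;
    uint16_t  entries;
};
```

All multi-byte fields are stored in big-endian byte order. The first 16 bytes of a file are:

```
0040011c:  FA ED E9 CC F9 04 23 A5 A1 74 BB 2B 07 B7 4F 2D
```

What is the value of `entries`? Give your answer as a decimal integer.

20269

`entries` follows `count` (4 B), `sample_rate` (2 B), `width` (8 B), so it starts at offset 4 + 2 + 8 = 14 and occupies 2 bytes.
Bytes at offsets 14..15: 4F 2D.
Big-endian: lowest address holds the most-significant byte.
The bytes are already most-significant first: 0x4F2D.
0x4F2D = 20269.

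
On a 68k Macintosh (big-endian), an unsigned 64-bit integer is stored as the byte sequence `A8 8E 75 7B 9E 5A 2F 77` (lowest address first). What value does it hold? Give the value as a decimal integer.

12145774418862944119

Big-endian stores the most-significant byte at the lowest address.
The bytes are already most-significant first: 0xA88E757B9E5A2F77.
0xA88E757B9E5A2F77 = 12145774418862944119.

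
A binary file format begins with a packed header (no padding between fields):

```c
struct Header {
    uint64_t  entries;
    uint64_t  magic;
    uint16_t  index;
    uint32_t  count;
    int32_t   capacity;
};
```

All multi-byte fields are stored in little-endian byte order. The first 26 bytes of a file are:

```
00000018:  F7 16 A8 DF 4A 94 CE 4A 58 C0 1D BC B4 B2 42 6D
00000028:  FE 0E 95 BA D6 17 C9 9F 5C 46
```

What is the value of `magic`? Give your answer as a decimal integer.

`magic` follows `entries` (8 bytes), so it starts at byte offset 8 and occupies 8 bytes.
Bytes at offsets 8..15: 58 C0 1D BC B4 B2 42 6D.
Little-endian: lowest address holds the least-significant byte.
Reassemble most-significant byte first: 6D 42 B2 B4 BC 1D C0 58 → 0x6D42B2B4BC1DC058.
0x6D42B2B4BC1DC058 = 7873051587916972120.

7873051587916972120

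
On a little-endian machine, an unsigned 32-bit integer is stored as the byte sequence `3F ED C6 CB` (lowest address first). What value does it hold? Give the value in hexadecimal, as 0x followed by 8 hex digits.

0xCBC6ED3F

In little-endian order the low byte comes first in memory.
Reassemble most-significant byte first: CB C6 ED 3F → 0xCBC6ED3F.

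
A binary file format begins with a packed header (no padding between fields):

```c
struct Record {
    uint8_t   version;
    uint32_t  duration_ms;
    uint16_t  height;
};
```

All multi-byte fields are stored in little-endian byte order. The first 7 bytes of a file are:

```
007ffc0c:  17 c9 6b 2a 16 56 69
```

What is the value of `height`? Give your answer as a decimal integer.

`height` follows `version` (1 B), `duration_ms` (4 B), so it starts at offset 1 + 4 = 5 and occupies 2 bytes.
Bytes at offsets 5..6: 56 69.
Little-endian stores the least-significant byte at the lowest address.
Reassemble most-significant byte first: 69 56 → 0x6956.
0x6956 = 26966.

26966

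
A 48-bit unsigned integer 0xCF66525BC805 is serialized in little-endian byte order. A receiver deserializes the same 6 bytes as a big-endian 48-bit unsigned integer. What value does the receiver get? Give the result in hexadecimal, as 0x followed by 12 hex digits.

0x05C85B5266CF

Stored little-endian, the bytes at ascending addresses are 05 C8 5B 52 66 CF.
Read back as big-endian, the last byte is least significant, giving 0x05C85B5266CF.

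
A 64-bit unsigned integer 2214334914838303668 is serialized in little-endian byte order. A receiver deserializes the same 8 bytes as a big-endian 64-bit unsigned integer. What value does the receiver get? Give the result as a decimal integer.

13011935599759047198

2214334914838303668 in 64-bit hexadecimal is 0x1EBAE5DF7CAE93B4.
Stored little-endian, the bytes at ascending addresses are B4 93 AE 7C DF E5 BA 1E.
Read back as big-endian, the last byte is least significant, giving 0xB493AE7CDFE5BA1E.
0xB493AE7CDFE5BA1E = 13011935599759047198.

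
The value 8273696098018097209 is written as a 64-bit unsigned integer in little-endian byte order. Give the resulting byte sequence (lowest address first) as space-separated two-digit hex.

39 78 E7 E5 C3 12 D2 72

8273696098018097209 in hexadecimal, padded to 64 bits, is 0x72D212C3E5E77839.
Split into bytes (most-significant first): 72 D2 12 C3 E5 E7 78 39.
Little-endian stores the least-significant byte at the lowest address.
So at ascending addresses the bytes are 39 78 E7 E5 C3 12 D2 72.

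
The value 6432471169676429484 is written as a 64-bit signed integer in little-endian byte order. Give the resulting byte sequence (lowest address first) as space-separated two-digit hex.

6432471169676429484 in hexadecimal, padded to 64 bits, is 0x5944BA72B88148AC.
Split into bytes (most-significant first): 59 44 BA 72 B8 81 48 AC.
Little-endian stores the least-significant byte at the lowest address.
So at ascending addresses the bytes are AC 48 81 B8 72 BA 44 59.

AC 48 81 B8 72 BA 44 59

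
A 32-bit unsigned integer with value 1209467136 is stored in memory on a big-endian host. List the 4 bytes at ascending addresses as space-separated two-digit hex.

1209467136 in hexadecimal, padded to 32 bits, is 0x48170100.
Split into bytes (most-significant first): 48 17 01 00.
In big-endian order the high byte comes first in memory.
So the memory order matches the most-significant-first order: 48 17 01 00.

48 17 01 00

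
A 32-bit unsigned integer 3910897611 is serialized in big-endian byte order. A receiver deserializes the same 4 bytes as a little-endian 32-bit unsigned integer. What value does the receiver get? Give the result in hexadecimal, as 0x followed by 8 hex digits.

0xCB8F1BE9

3910897611 in 32-bit hexadecimal is 0xE91B8FCB.
Stored big-endian, the bytes at ascending addresses are E9 1B 8F CB.
Read back as little-endian, the first byte is least significant, giving 0xCB8F1BE9.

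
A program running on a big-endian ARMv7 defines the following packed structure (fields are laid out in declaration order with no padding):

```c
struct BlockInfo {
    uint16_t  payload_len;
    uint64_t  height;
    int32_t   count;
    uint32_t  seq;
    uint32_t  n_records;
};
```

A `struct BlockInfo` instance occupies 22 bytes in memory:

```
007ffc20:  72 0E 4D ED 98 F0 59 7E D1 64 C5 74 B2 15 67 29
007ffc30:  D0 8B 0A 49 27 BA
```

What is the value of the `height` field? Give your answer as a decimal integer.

5615312468461932900

`height` follows `payload_len` (2 bytes), so it starts at byte offset 2 and occupies 8 bytes.
Bytes at offsets 2..9: 4D ED 98 F0 59 7E D1 64.
Big-endian stores the most-significant byte at the lowest address.
The bytes are already most-significant first: 0x4DED98F0597ED164.
0x4DED98F0597ED164 = 5615312468461932900.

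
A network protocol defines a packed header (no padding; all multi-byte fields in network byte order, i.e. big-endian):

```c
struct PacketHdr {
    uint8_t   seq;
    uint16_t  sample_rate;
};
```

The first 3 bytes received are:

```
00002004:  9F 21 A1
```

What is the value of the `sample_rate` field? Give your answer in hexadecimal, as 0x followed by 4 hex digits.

0x21A1

`sample_rate` follows `seq` (1 byte), so it starts at byte offset 1 and occupies 2 bytes.
Bytes at offsets 1..2: 21 A1.
In big-endian order the high byte comes first in memory.
The bytes are already most-significant first: 0x21A1.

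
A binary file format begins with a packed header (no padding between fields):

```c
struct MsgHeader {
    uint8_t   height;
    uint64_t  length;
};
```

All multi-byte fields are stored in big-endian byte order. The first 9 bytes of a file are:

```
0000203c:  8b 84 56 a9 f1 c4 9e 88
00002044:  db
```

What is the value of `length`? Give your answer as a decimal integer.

`length` follows `height` (1 byte), so it starts at byte offset 1 and occupies 8 bytes.
Bytes at offsets 1..8: 84 56 A9 F1 C4 9E 88 DB.
Big-endian stores the most-significant byte at the lowest address.
The bytes are already most-significant first: 0x8456A9F1C49E88DB.
0x8456A9F1C49E88DB = 9535996116854540507.

9535996116854540507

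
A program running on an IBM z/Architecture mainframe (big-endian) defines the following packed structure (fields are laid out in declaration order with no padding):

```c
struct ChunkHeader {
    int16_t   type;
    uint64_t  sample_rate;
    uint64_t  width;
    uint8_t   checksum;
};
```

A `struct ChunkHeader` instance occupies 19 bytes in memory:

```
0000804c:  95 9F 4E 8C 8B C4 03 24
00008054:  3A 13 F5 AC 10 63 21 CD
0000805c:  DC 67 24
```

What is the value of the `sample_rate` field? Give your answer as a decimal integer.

`sample_rate` follows `type` (2 bytes), so it starts at byte offset 2 and occupies 8 bytes.
Bytes at offsets 2..9: 4E 8C 8B C4 03 24 3A 13.
Big-endian: lowest address holds the most-significant byte.
The bytes are already most-significant first: 0x4E8C8BC403243A13.
0x4E8C8BC403243A13 = 5660052505680427539.

5660052505680427539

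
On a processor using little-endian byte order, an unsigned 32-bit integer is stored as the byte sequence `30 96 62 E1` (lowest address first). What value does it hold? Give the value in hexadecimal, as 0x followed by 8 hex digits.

0xE1629630

In little-endian order the low byte comes first in memory.
Reassemble most-significant byte first: E1 62 96 30 → 0xE1629630.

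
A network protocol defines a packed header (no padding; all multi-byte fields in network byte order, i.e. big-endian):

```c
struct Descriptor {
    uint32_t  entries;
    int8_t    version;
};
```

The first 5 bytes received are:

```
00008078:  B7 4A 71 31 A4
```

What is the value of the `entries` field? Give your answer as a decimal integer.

`entries` is the first field, at byte offset 0, occupying 4 bytes.
Bytes at offsets 0..3: B7 4A 71 31.
In big-endian order the high byte comes first in memory.
The bytes are already most-significant first: 0xB74A7131.
0xB74A7131 = 3075109169.

3075109169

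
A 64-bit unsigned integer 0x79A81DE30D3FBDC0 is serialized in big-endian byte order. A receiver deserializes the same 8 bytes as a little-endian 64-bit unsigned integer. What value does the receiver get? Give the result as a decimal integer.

Stored big-endian, the bytes at ascending addresses are 79 A8 1D E3 0D 3F BD C0.
Read back as little-endian, the first byte is least significant, giving 0xC0BD3F0DE31DA879.
0xC0BD3F0DE31DA879 = 13888326154757974137.

13888326154757974137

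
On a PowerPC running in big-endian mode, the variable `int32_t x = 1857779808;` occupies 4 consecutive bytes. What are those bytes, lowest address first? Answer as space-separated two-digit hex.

1857779808 in hexadecimal, padded to 32 bits, is 0x6EBB7860.
Split into bytes (most-significant first): 6E BB 78 60.
Big-endian: lowest address holds the most-significant byte.
So the memory order matches the most-significant-first order: 6E BB 78 60.

6E BB 78 60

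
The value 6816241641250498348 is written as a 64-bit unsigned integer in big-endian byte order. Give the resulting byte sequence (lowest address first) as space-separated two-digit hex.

5E 98 27 A8 A1 F6 27 2C

6816241641250498348 in hexadecimal, padded to 64 bits, is 0x5E9827A8A1F6272C.
Split into bytes (most-significant first): 5E 98 27 A8 A1 F6 27 2C.
In big-endian order the high byte comes first in memory.
So the memory order matches the most-significant-first order: 5E 98 27 A8 A1 F6 27 2C.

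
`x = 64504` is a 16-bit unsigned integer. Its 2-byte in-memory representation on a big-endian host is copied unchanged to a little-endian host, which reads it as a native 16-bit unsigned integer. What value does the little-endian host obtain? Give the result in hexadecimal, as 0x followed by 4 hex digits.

64504 in 16-bit hexadecimal is 0xFBF8.
Stored big-endian, the bytes at ascending addresses are FB F8.
Read back as little-endian, the first byte is least significant, giving 0xF8FB.

0xF8FB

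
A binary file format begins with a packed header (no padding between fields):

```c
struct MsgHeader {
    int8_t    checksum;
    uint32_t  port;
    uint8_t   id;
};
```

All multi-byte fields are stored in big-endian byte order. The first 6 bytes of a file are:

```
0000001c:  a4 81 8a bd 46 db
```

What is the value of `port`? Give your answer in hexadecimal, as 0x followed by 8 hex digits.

`port` follows `checksum` (1 byte), so it starts at byte offset 1 and occupies 4 bytes.
Bytes at offsets 1..4: 81 8A BD 46.
In big-endian order the high byte comes first in memory.
The bytes are already most-significant first: 0x818ABD46.

0x818ABD46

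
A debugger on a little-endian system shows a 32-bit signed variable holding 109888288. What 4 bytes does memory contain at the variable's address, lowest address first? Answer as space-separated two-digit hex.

109888288 in hexadecimal, padded to 32 bits, is 0x068CC320.
Split into bytes (most-significant first): 06 8C C3 20.
Little-endian: lowest address holds the least-significant byte.
So at ascending addresses the bytes are 20 C3 8C 06.

20 C3 8C 06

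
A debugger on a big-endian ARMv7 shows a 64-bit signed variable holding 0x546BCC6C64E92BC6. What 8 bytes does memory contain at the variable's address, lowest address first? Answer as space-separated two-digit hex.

54 6B CC 6C 64 E9 2B C6

Split into bytes (most-significant first): 54 6B CC 6C 64 E9 2B C6.
In big-endian order the high byte comes first in memory.
So the memory order matches the most-significant-first order: 54 6B CC 6C 64 E9 2B C6.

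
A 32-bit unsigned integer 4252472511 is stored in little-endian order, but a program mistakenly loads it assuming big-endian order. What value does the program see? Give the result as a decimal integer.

4252472511 in 32-bit hexadecimal is 0xFD7794BF.
Stored little-endian, the bytes at ascending addresses are BF 94 77 FD.
Read back as big-endian, the last byte is least significant, giving 0xBF9477FD.
0xBF9477FD = 3214178301.

3214178301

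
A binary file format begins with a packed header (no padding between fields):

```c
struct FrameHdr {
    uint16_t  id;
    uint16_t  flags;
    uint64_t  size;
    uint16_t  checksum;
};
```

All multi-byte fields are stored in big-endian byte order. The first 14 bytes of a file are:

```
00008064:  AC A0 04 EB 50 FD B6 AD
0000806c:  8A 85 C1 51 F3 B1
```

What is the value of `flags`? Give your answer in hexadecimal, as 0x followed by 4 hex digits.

0x04EB

`flags` follows `id` (2 bytes), so it starts at byte offset 2 and occupies 2 bytes.
Bytes at offsets 2..3: 04 EB.
In big-endian order the high byte comes first in memory.
The bytes are already most-significant first: 0x04EB.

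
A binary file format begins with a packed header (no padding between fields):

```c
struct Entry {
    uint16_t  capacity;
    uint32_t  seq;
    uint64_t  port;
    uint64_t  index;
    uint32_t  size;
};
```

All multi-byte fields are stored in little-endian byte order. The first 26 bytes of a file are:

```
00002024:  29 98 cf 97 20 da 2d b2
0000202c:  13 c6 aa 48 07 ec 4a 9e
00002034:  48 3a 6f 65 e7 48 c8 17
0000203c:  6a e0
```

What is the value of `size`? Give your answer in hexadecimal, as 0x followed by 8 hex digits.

0xE06A17C8

`size` follows `capacity` (2 B), `seq` (4 B), `port` (8 B), `index` (8 B), so it starts at offset 2 + 4 + 8 + 8 = 22 and occupies 4 bytes.
Bytes at offsets 22..25: C8 17 6A E0.
In little-endian order the low byte comes first in memory.
Reassemble most-significant byte first: E0 6A 17 C8 → 0xE06A17C8.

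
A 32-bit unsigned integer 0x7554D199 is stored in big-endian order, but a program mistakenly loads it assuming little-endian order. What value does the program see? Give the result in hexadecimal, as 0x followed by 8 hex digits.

0x99D15475

Stored big-endian, the bytes at ascending addresses are 75 54 D1 99.
Read back as little-endian, the first byte is least significant, giving 0x99D15475.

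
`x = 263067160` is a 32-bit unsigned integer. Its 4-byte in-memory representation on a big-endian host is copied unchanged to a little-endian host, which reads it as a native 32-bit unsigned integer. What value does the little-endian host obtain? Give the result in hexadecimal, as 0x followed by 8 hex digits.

263067160 in 32-bit hexadecimal is 0x0FAE1618.
Stored big-endian, the bytes at ascending addresses are 0F AE 16 18.
Read back as little-endian, the first byte is least significant, giving 0x1816AE0F.

0x1816AE0F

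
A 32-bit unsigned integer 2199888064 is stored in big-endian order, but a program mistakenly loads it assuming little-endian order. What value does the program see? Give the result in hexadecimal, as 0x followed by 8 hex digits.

0xC0A01F83

2199888064 in 32-bit hexadecimal is 0x831FA0C0.
Stored big-endian, the bytes at ascending addresses are 83 1F A0 C0.
Read back as little-endian, the first byte is least significant, giving 0xC0A01F83.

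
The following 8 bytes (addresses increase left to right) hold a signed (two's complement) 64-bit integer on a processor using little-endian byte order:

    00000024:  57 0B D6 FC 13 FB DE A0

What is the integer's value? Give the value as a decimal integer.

-6854765519546479785

Little-endian: lowest address holds the least-significant byte.
Reassemble most-significant byte first: A0 DE FB 13 FC D6 0B 57 → 0xA0DEFB13FCD60B57.
Top bit is set, so as a signed 64-bit value this is 0xA0DEFB13FCD60B57 − 2^64 = -6854765519546479785.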